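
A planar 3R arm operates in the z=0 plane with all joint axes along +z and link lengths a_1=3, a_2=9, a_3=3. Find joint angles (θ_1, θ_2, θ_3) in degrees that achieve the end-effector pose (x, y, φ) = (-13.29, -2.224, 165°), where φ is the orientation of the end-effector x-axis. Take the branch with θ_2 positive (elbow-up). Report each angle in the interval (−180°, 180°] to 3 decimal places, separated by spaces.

wrist centre = target − a_3·(cos φ, sin φ) = (-10.3922, -3.0005)
cos θ_2 = (117.0010−3²−9²)/(2·3·9) = 0.5000; θ_2 = 59.9987° (elbow-up)
β = atan2(-3.0005,-10.3922) = -163.8954°; ψ = atan2(7.7941,7.5002) = 46.1011°
θ_1 = β − ψ = -209.9965°
θ_3 = φ − θ_1 − θ_2 = -45.0022° (wrapped to (-180°,180°])

150.003 59.999 -45.002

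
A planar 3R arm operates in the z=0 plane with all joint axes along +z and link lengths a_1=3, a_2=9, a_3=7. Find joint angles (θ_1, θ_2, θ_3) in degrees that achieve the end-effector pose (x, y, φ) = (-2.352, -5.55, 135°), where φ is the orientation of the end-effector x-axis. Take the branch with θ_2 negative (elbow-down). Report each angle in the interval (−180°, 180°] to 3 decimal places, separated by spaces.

-29.994 -60.009 -134.997

wrist centre = target − a_3·(cos φ, sin φ) = (2.5977, -10.4997)
cos θ_2 = (116.9930−3²−9²)/(2·3·9) = 0.4999; θ_2 = -60.0086° (elbow-down)
β = atan2(-10.4997,2.5977) = -76.1035°; ψ = atan2(-7.7949,7.4988) = -46.1091°
θ_1 = β − ψ = -29.9944°
θ_3 = φ − θ_1 − θ_2 = -134.9970° (wrapped to (-180°,180°])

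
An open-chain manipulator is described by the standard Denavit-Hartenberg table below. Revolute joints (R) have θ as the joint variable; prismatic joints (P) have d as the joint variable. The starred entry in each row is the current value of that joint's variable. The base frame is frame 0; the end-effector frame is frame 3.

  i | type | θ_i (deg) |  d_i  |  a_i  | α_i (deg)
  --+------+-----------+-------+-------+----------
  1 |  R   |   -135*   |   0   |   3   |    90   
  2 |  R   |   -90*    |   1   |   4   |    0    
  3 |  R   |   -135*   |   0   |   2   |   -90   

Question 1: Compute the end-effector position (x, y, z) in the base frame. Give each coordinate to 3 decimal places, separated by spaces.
after link 1: o_1 = (-2.1213, -2.1213, 0.0000)
after link 2: o_2 = (-2.8284, -1.4142, -4.0000)
after link 3: o_3 = (-1.8284, -0.4142, -2.5858)

-1.828 -0.414 -2.586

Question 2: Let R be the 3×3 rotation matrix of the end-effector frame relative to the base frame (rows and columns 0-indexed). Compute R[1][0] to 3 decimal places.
End-effector x-axis (col 0 of R) = (0.5000,0.5000,0.7071)
R[1][0] = 0.5000

0.500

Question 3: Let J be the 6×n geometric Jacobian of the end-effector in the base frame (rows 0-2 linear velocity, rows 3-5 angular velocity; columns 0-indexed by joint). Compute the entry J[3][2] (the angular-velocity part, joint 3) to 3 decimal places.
axis z_2 = (-0.7071,0.7071,0.0000); lever o_n−o_2 = (1.0000,1.0000,1.4142)
cross product → J_v[:, 2] = (1.0000,1.0000,-1.4142)
J_ω[:, 2] = z_2
entry J[3][2] = -0.7071

-0.707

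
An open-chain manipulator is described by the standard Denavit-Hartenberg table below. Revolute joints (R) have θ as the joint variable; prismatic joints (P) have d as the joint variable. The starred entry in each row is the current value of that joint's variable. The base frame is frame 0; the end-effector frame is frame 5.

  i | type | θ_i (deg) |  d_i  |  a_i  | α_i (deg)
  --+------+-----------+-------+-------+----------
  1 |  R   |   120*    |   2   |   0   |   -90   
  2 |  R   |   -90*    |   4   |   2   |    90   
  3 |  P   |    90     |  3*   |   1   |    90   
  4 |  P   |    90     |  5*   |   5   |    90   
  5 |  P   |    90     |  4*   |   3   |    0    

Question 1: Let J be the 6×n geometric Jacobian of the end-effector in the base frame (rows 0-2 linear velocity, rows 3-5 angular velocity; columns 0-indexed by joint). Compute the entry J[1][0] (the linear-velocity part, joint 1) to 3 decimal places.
axis z_0 = ẑ; lever o_n−o_0 = (-3.7942,-11.4282,12.0000)
cross product → J_v[:, 0] = (11.4282,-3.7942,0.0000)
J_ω[:, 0] = z_0
entry J[1][0] = -3.7942

-3.794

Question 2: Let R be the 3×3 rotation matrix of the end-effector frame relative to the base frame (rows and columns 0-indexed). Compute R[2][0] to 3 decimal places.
End-effector x-axis (col 0 of R) = (0.0000,0.0000,1.0000)
R[2][0] = 1.0000

1.000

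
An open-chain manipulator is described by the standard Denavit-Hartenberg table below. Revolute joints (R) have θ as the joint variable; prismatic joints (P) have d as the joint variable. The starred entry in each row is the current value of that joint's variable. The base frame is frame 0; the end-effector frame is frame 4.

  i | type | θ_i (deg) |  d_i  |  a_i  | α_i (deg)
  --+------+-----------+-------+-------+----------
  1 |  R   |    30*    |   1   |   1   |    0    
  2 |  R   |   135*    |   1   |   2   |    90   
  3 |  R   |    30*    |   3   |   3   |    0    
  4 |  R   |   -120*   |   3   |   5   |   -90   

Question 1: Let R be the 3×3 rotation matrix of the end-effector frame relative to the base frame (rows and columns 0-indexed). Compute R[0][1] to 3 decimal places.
End-effector y-axis (col 1 of R) = (-0.2588,-0.9659,-0.0000)
R[0][1] = -0.2588

-0.259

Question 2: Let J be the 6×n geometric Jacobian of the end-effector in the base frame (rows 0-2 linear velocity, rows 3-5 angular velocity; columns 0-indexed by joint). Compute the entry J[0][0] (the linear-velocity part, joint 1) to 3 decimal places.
axis z_0 = ẑ; lever o_n−o_0 = (-2.0225,7.4856,-1.5000)
cross product → J_v[:, 0] = (-7.4856,-2.0225,0.0000)
J_ω[:, 0] = z_0
entry J[0][0] = -7.4856

-7.486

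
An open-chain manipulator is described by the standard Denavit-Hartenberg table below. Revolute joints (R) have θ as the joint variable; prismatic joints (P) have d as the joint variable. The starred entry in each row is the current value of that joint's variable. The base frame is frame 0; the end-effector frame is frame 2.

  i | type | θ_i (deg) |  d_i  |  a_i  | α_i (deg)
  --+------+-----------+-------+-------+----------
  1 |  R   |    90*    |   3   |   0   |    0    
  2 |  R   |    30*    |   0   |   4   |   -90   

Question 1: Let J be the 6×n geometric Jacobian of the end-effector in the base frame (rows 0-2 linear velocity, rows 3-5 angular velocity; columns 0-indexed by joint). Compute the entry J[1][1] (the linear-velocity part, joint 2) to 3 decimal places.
axis z_1 = (0.0000,0.0000,1.0000); lever o_n−o_1 = (-2.0000,3.4641,0.0000)
cross product → J_v[:, 1] = (-3.4641,-2.0000,0.0000)
J_ω[:, 1] = z_1
entry J[1][1] = -2.0000

-2.000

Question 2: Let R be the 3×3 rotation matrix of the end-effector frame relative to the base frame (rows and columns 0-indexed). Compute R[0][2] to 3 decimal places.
-0.866

End-effector z-axis (col 2 of R) = (-0.8660,-0.5000,0.0000)
R[0][2] = -0.8660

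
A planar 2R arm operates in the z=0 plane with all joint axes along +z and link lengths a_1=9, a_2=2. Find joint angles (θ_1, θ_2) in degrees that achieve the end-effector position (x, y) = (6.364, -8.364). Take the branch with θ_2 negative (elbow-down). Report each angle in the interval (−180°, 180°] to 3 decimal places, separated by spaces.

-45.000 -44.997

cos θ_2 = (110.4570−9²−2²)/(2·9·2) = 0.7071; θ_2 = -44.9974° (elbow-down)
β = atan2(-8.3640,6.3640) = -52.7332°; ψ = atan2(-1.4141,10.4143) = -7.7329°
θ_1 = β − ψ = -45.0004°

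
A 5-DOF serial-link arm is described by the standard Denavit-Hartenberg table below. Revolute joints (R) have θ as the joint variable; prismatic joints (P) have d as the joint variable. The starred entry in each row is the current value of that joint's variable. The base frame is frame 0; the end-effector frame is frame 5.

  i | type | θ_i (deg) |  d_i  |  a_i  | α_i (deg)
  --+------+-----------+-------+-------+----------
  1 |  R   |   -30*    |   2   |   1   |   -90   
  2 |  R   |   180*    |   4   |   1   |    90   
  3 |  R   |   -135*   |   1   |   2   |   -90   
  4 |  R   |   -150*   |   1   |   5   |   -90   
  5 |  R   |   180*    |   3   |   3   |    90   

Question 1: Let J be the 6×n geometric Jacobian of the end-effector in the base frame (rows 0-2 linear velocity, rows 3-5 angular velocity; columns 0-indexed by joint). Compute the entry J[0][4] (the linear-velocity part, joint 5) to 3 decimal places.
-2.898

axis z_4 = (0.1294,-0.4830,-0.8660); lever o_n−o_4 = (1.0607,-3.9584,-1.0981)
cross product → J_v[:, 4] = (-2.8978,-0.7765,-0.0000)
J_ω[:, 4] = z_4
entry J[0][4] = -2.8978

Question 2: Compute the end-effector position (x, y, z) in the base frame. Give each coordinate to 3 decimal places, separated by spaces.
1.492 1.498 -2.598

after link 1: o_1 = (0.8660, -0.5000, 2.0000)
after link 2: o_2 = (2.0000, 3.4641, 2.0000)
after link 3: o_3 = (2.5176, 1.5322, 1.0000)
after link 4: o_4 = (0.4310, 5.4560, -1.5000)
after link 5: o_5 = (1.4917, 1.4976, -2.5981)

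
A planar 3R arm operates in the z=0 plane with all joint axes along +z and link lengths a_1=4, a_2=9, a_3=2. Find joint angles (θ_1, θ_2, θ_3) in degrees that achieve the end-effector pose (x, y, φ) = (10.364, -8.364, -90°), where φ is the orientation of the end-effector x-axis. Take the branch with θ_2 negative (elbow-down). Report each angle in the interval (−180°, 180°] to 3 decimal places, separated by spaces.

wrist centre = target − a_3·(cos φ, sin φ) = (10.3640, -6.3640)
cos θ_2 = (147.9130−4²−9²)/(2·4·9) = 0.7071; θ_2 = -44.9985° (elbow-down)
β = atan2(-6.3640,10.3640) = -31.5519°; ψ = atan2(-6.3638,10.3641) = -31.5508°
θ_1 = β − ψ = -0.0011°
θ_3 = φ − θ_1 − θ_2 = -45.0004° (wrapped to (-180°,180°])

-0.001 -44.999 -45.000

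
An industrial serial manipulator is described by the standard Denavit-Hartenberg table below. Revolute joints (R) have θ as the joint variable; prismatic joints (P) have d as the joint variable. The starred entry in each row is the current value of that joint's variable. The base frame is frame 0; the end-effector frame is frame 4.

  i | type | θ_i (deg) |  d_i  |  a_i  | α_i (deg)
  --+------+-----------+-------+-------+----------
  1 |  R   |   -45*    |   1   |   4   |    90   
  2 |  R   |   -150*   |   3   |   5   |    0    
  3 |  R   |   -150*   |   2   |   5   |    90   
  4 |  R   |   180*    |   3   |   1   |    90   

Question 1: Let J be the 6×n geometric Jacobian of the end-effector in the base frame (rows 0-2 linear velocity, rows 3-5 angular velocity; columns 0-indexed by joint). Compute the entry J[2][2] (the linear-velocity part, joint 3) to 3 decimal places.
4.598

axis z_2 = (-0.7071,-0.7071,0.0000); lever o_n−o_2 = (1.8371,-4.6655,1.9641)
cross product → J_v[:, 2] = (-1.3888,1.3888,4.5981)
J_ω[:, 2] = z_2
entry J[2][2] = 4.5981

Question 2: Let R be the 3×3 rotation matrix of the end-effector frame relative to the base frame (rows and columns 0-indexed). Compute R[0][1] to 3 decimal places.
0.612

End-effector y-axis (col 1 of R) = (0.6124,-0.6124,-0.5000)
R[0][1] = 0.6124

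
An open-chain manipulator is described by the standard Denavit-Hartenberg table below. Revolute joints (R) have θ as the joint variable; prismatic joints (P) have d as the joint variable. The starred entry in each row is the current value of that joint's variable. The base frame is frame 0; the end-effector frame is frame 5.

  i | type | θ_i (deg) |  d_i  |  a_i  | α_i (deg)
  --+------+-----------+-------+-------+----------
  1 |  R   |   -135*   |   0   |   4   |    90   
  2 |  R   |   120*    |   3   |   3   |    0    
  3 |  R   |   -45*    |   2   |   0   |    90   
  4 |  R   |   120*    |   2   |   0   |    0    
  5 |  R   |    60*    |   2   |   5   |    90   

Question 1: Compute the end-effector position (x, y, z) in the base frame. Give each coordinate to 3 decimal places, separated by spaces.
after link 1: o_1 = (-2.8284, -2.8284, 0.0000)
after link 2: o_2 = (-3.8891, 0.3536, 2.5981)
after link 3: o_3 = (-5.3033, 1.7678, 2.5981)
after link 4: o_4 = (-6.6693, 0.4017, 2.0804)
after link 5: o_5 = (-7.1203, -0.0492, -3.2668)

-7.120 -0.049 -3.267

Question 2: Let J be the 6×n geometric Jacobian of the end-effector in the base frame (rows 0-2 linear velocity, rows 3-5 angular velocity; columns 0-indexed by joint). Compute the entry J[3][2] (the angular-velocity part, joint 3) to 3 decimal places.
-0.707

axis z_2 = (-0.7071,0.7071,0.0000); lever o_n−o_2 = (-3.2312,-0.4028,-5.8649)
cross product → J_v[:, 2] = (-4.1471,-4.1471,2.5696)
J_ω[:, 2] = z_2
entry J[3][2] = -0.7071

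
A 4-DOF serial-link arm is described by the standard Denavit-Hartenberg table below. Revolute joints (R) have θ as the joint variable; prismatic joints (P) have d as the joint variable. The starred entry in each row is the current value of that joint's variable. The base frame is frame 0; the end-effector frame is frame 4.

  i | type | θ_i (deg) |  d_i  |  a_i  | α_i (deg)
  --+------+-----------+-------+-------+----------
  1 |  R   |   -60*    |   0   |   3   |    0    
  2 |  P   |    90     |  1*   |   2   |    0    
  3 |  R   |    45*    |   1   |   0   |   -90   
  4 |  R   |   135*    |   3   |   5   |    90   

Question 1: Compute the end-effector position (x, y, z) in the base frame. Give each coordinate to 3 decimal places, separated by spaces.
after link 1: o_1 = (1.5000, -2.5981, 0.0000)
after link 2: o_2 = (3.2321, -1.5981, 1.0000)
after link 3: o_3 = (3.2321, -1.5981, 2.0000)
after link 4: o_4 = (-0.5808, -4.2367, -1.5355)

-0.581 -4.237 -1.536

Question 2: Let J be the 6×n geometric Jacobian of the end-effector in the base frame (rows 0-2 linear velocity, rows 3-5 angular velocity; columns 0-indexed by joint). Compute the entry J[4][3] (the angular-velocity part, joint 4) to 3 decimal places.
0.259

axis z_3 = (-0.9659,0.2588,0.0000); lever o_n−o_3 = (-3.8128,-2.6386,-3.5355)
cross product → J_v[:, 3] = (-0.9151,-3.4151,3.5355)
J_ω[:, 3] = z_3
entry J[4][3] = 0.2588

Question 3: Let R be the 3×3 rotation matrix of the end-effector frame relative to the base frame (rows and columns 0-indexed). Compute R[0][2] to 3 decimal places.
0.183

End-effector z-axis (col 2 of R) = (0.1830,0.6830,-0.7071)
R[0][2] = 0.1830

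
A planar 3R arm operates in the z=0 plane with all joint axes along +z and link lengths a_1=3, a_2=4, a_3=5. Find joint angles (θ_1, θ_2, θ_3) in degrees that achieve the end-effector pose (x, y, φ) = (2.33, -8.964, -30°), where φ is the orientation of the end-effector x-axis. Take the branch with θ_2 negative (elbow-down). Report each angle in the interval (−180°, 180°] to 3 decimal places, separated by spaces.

wrist centre = target − a_3·(cos φ, sin φ) = (-2.0001, -6.4640)
cos θ_2 = (45.7838−3²−4²)/(2·3·4) = 0.8660; θ_2 = -30.0038° (elbow-down)
β = atan2(-6.4640,-2.0001) = -107.1934°; ψ = atan2(-2.0002,6.4640) = -17.1943°
θ_1 = β − ψ = -89.9991°
θ_3 = φ − θ_1 − θ_2 = 90.0029° (wrapped to (-180°,180°])

-89.999 -30.004 90.003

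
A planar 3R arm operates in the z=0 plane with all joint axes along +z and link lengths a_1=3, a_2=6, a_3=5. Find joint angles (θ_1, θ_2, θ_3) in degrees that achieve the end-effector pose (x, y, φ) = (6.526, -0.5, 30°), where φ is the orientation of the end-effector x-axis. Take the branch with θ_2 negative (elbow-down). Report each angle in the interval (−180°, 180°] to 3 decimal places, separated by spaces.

wrist centre = target − a_3·(cos φ, sin φ) = (2.1959, -3.0000)
cos θ_2 = (13.8219−3²−6²)/(2·3·6) = -0.8661; θ_2 = -150.0039° (elbow-down)
β = atan2(-3.0000,2.1959) = -53.7975°; ψ = atan2(-2.9996,-2.1964) = -126.2118°
θ_1 = β − ψ = 72.4143°
θ_3 = φ − θ_1 − θ_2 = 107.5896° (wrapped to (-180°,180°])

72.414 -150.004 107.590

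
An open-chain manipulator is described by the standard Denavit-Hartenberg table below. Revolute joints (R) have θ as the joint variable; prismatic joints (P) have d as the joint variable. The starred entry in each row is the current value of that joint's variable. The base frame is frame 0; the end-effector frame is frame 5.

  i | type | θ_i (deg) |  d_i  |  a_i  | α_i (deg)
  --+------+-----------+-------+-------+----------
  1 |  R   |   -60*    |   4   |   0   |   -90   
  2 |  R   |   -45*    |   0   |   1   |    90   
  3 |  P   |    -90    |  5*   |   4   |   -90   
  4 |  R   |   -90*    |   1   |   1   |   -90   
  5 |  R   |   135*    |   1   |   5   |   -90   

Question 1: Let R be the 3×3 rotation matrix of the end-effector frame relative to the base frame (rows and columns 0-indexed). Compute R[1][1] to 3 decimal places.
0.500

End-effector y-axis (col 1 of R) = (0.8660,0.5000,-0.0000)
R[1][1] = 0.5000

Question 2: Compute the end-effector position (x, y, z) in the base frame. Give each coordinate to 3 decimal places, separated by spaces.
-5.744 -0.051 4.657

after link 1: o_1 = (0.0000, 0.0000, 4.0000)
after link 2: o_2 = (0.3536, -0.6124, 4.7071)
after link 3: o_3 = (-4.8783, 0.4495, 8.2426)
after link 4: o_4 = (-4.8783, 0.4495, 9.6569)
after link 5: o_5 = (-5.7443, -0.0505, 4.6569)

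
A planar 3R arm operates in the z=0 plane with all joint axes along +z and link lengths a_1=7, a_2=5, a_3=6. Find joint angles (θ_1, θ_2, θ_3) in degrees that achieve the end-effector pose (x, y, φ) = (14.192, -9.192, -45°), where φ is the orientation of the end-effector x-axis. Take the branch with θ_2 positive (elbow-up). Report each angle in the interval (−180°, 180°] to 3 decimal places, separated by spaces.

wrist centre = target − a_3·(cos φ, sin φ) = (9.9494, -4.9494)
cos θ_2 = (123.4859−7²−5²)/(2·7·5) = 0.7069; θ_2 = 45.0134° (elbow-up)
β = atan2(-4.9494,9.9494) = -26.4483°; ψ = atan2(3.5364,10.5347) = 18.5562°
θ_1 = β − ψ = -45.0045°
θ_3 = φ − θ_1 − θ_2 = -45.0089° (wrapped to (-180°,180°])

-45.004 45.013 -45.009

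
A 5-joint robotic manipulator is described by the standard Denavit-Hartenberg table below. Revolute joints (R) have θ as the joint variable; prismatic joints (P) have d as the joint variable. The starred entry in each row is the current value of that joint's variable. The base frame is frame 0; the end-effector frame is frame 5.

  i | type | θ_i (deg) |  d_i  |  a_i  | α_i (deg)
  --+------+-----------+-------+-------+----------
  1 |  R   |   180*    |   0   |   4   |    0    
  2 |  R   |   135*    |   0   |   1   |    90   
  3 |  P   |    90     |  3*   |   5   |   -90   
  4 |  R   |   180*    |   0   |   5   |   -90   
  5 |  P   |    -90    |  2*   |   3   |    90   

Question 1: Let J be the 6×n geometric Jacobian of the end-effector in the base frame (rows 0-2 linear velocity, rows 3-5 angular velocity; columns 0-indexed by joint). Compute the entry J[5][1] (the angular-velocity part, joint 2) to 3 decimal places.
axis z_1 = (0.0000,0.0000,1.0000); lever o_n−o_1 = (-4.9497,-2.1213,-0.0000)
cross product → J_v[:, 1] = (2.1213,-4.9497,0.0000)
J_ω[:, 1] = z_1
entry J[5][1] = 1.0000

1.000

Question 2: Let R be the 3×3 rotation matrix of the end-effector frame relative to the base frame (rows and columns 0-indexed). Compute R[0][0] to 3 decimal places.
End-effector x-axis (col 0 of R) = (-0.7071,0.7071,0.0000)
R[0][0] = -0.7071

-0.707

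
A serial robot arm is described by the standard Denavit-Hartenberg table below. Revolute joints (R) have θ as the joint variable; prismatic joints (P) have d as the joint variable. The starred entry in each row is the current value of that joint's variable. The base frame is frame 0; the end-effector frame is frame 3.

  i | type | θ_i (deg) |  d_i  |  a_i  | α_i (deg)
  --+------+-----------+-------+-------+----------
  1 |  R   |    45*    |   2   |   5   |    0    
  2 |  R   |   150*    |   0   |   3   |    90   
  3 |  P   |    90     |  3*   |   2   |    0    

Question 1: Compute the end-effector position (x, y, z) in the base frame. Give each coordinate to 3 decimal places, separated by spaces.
-0.139 5.657 4.000

after link 1: o_1 = (3.5355, 3.5355, 2.0000)
after link 2: o_2 = (0.6378, 2.7591, 2.0000)
after link 3: o_3 = (-0.1387, 5.6569, 4.0000)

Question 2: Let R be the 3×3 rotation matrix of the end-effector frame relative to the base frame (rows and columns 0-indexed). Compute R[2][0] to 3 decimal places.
End-effector x-axis (col 0 of R) = (-0.0000,-0.0000,1.0000)
R[2][0] = 1.0000

1.000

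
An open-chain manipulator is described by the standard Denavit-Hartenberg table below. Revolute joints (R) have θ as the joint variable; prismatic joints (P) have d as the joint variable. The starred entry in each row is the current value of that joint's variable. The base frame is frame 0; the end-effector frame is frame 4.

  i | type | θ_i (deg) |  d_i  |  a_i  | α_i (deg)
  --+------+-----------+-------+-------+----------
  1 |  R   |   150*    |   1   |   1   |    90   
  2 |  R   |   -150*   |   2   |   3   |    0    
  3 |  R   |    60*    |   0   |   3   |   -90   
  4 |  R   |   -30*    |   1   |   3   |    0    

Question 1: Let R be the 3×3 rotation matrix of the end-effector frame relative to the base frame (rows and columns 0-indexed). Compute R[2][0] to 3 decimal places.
End-effector x-axis (col 0 of R) = (0.2500,0.4330,-0.8660)
R[2][0] = -0.8660

-0.866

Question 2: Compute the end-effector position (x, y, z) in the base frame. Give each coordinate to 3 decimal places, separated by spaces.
after link 1: o_1 = (-0.8660, 0.5000, 1.0000)
after link 2: o_2 = (2.3840, 0.9330, -0.5000)
after link 3: o_3 = (2.3840, 0.9330, -3.5000)
after link 4: o_4 = (2.2679, 2.7321, -6.0981)

2.268 2.732 -6.098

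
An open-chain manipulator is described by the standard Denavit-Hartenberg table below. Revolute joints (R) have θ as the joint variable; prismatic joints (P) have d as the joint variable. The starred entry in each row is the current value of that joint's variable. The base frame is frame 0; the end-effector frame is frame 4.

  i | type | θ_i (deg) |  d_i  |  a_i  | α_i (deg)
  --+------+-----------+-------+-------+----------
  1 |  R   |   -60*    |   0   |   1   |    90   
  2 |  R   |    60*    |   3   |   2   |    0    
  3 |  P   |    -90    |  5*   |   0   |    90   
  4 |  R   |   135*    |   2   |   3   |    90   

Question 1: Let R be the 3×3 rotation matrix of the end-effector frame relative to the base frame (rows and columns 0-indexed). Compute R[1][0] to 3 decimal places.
0.177

End-effector x-axis (col 0 of R) = (-0.9186,0.1768,0.3536)
R[1][0] = 0.1768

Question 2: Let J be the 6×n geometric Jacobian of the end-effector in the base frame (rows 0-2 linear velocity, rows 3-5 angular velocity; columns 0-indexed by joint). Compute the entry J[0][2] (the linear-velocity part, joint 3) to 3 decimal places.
-0.866

prismatic axis z_2 = (-0.8660,-0.5000,0.0000)
J_v[:, 2] = z_2; J_ω[:, 2] = (0,0,0)
entry J[0][2] = -0.8660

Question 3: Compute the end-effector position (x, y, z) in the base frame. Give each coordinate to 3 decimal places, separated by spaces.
after link 1: o_1 = (0.5000, -0.8660, 0.0000)
after link 2: o_2 = (-1.5981, -3.2321, 1.7321)
after link 3: o_3 = (-5.9282, -5.7321, 1.7321)
after link 4: o_4 = (-9.1839, -4.3357, 1.0607)

-9.184 -4.336 1.061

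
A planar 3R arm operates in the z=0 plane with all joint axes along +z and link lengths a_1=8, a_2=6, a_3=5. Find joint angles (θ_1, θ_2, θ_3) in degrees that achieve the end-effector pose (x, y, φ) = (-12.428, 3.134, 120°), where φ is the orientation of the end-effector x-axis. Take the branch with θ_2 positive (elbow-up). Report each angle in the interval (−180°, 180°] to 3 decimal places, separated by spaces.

wrist centre = target − a_3·(cos φ, sin φ) = (-9.9280, -1.1961)
cos θ_2 = (99.9959−8²−6²)/(2·8·6) = -0.0000; θ_2 = 90.0024° (elbow-up)
β = atan2(-1.1961,-9.9280) = -173.1301°; ψ = atan2(6.0000,7.9997) = 36.8708°
θ_1 = β − ψ = -210.0009°
θ_3 = φ − θ_1 − θ_2 = -120.0016° (wrapped to (-180°,180°])

149.999 90.002 -120.002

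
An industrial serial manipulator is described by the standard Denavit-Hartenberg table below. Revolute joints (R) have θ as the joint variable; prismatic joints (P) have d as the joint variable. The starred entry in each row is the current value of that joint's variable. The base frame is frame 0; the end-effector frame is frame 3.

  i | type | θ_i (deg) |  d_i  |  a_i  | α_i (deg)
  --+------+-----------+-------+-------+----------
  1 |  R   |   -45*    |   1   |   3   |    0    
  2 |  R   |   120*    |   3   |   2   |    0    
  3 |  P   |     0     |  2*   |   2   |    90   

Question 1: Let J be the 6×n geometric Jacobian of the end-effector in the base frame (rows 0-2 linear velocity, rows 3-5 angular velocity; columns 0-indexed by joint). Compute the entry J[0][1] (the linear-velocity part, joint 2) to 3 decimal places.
axis z_1 = (0.0000,0.0000,1.0000); lever o_n−o_1 = (1.0353,3.8637,5.0000)
cross product → J_v[:, 1] = (-3.8637,1.0353,0.0000)
J_ω[:, 1] = z_1
entry J[0][1] = -3.8637

-3.864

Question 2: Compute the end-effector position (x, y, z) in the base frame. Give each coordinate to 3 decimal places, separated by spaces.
3.157 1.742 6.000

after link 1: o_1 = (2.1213, -2.1213, 1.0000)
after link 2: o_2 = (2.6390, -0.1895, 4.0000)
after link 3: o_3 = (3.1566, 1.7424, 6.0000)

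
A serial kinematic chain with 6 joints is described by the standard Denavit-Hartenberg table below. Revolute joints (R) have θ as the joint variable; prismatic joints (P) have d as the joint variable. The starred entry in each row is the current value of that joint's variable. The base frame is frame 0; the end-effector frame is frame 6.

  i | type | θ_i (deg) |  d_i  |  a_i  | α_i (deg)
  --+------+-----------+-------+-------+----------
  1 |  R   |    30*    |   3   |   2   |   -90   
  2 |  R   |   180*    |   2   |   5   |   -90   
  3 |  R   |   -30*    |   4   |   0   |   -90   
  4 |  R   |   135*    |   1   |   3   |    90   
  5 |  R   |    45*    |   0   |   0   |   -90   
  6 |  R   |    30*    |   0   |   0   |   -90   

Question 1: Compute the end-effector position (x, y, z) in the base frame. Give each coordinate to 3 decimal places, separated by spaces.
-1.477 -0.768 4.879

after link 1: o_1 = (1.7321, 1.0000, 3.0000)
after link 2: o_2 = (-3.5981, 0.2321, 3.0000)
after link 3: o_3 = (-3.5981, 0.2321, 7.0000)
after link 4: o_4 = (-1.4768, -0.7679, 4.8787)
after link 5: o_5 = (-1.4768, -0.7679, 4.8787)
after link 6: o_6 = (-1.4768, -0.7679, 4.8787)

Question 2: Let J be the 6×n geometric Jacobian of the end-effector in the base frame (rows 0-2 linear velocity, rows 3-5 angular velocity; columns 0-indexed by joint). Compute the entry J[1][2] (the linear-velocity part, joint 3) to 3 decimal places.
axis z_2 = (-0.0000,-0.0000,1.0000); lever o_n−o_2 = (2.1213,-1.0000,1.8787)
cross product → J_v[:, 2] = (1.0000,2.1213,0.0000)
J_ω[:, 2] = z_2
entry J[1][2] = 2.1213

2.121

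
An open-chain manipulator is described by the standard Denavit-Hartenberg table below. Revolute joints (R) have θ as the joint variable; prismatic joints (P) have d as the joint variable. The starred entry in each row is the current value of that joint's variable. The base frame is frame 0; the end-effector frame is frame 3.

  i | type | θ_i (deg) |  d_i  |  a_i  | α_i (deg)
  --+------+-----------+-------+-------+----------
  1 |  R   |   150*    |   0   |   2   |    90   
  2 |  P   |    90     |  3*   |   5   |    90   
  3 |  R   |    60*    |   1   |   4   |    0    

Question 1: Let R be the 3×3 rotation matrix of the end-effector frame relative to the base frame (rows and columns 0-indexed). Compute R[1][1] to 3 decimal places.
0.433

End-effector y-axis (col 1 of R) = (0.2500,0.4330,-0.8660)
R[1][1] = 0.4330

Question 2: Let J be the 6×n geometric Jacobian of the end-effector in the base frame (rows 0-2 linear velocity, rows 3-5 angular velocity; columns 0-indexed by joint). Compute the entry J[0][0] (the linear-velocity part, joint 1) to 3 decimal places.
axis z_0 = ẑ; lever o_n−o_0 = (0.6340,7.0981,7.0000)
cross product → J_v[:, 0] = (-7.0981,0.6340,0.0000)
J_ω[:, 0] = z_0
entry J[0][0] = -7.0981

-7.098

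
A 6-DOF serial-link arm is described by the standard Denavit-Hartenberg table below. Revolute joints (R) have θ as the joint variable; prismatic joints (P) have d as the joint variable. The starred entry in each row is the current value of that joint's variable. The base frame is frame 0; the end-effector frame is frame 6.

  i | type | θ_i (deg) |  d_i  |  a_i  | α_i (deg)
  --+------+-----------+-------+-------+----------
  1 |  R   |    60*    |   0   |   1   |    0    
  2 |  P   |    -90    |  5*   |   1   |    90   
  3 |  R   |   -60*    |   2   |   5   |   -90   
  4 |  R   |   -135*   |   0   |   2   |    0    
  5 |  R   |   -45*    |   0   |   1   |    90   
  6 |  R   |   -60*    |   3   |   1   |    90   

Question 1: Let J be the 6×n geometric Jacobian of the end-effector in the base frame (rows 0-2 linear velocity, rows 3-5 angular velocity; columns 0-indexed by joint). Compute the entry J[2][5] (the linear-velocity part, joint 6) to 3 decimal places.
axis z_5 = (0.5000,0.8660,0.0000); lever o_n−o_5 = (0.6340,3.0981,0.0000)
cross product → J_v[:, 5] = (-0.0000,-0.0000,1.0000)
J_ω[:, 5] = z_5
entry J[2][5] = 1.0000

1.000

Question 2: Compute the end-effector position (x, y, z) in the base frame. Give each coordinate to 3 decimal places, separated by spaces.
after link 1: o_1 = (0.5000, 0.8660, 0.0000)
after link 2: o_2 = (1.3660, 0.3660, 5.0000)
after link 3: o_3 = (2.5311, -2.6160, 0.6699)
after link 4: o_4 = (1.2116, -3.4872, 1.8946)
after link 5: o_5 = (0.7786, -3.2372, 2.7606)
after link 6: o_6 = (1.4126, -0.1391, 2.7606)

1.413 -0.139 2.761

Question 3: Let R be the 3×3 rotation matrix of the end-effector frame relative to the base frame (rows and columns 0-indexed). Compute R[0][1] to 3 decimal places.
End-effector y-axis (col 1 of R) = (0.5000,0.8660,0.0000)
R[0][1] = 0.5000

0.500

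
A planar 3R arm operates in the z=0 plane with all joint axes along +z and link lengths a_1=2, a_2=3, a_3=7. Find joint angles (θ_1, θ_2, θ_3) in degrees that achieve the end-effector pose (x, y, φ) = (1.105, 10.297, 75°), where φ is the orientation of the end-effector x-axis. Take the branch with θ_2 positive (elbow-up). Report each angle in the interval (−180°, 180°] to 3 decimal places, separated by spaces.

wrist centre = target − a_3·(cos φ, sin φ) = (-0.7067, 3.5355)
cos θ_2 = (12.9994−2²−3²)/(2·2·3) = -0.0001; θ_2 = 90.0030° (elbow-up)
β = atan2(3.5355,-0.7067) = 101.3042°; ψ = atan2(3.0000,1.9998) = 56.3120°
θ_1 = β − ψ = 44.9921°
θ_3 = φ − θ_1 − θ_2 = -59.9952° (wrapped to (-180°,180°])

44.992 90.003 -59.995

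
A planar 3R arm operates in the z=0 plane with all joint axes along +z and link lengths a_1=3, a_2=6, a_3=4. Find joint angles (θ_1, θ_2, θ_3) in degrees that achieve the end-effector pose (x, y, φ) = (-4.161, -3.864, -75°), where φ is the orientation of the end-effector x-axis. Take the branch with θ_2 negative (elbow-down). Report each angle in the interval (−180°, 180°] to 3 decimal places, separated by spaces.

-89.999 -119.998 134.997

wrist centre = target − a_3·(cos φ, sin φ) = (-5.1963, -0.0003)
cos θ_2 = (27.0013−3²−6²)/(2·3·6) = -0.5000; θ_2 = -119.9976° (elbow-down)
β = atan2(-0.0003,-5.1963) = -179.9967°; ψ = atan2(-5.1963,0.0002) = -89.9976°
θ_1 = β − ψ = -89.9991°
θ_3 = φ − θ_1 − θ_2 = 134.9967° (wrapped to (-180°,180°])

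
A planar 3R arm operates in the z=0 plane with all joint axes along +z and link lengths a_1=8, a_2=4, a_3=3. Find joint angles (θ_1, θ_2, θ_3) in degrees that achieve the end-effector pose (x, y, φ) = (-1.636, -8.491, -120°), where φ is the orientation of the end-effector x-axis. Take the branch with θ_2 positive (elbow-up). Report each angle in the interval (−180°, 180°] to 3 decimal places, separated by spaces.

-119.997 135.000 -135.003

wrist centre = target − a_3·(cos φ, sin φ) = (-0.1360, -5.8929)
cos θ_2 = (34.7450−8²−4²)/(2·8·4) = -0.7071; θ_2 = 135.0002° (elbow-up)
β = atan2(-5.8929,-0.1360) = -91.3221°; ψ = atan2(2.8284,5.1716) = 28.6750°
θ_1 = β − ψ = -119.9971°
θ_3 = φ − θ_1 − θ_2 = -135.0031° (wrapped to (-180°,180°])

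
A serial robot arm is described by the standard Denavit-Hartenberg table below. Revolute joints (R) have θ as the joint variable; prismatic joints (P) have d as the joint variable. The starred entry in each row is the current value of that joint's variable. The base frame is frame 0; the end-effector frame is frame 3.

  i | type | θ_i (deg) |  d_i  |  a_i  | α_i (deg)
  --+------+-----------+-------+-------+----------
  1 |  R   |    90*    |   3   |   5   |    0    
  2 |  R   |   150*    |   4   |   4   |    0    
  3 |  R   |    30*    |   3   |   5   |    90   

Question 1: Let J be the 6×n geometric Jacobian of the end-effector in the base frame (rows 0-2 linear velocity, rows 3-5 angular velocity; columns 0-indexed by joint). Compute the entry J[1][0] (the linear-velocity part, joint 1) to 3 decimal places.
-2.000

axis z_0 = ẑ; lever o_n−o_0 = (-2.0000,-3.4641,10.0000)
cross product → J_v[:, 0] = (3.4641,-2.0000,0.0000)
J_ω[:, 0] = z_0
entry J[1][0] = -2.0000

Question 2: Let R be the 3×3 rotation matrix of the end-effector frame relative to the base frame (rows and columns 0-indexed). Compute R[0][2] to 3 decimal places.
-1.000

End-effector z-axis (col 2 of R) = (-1.0000,0.0000,0.0000)
R[0][2] = -1.0000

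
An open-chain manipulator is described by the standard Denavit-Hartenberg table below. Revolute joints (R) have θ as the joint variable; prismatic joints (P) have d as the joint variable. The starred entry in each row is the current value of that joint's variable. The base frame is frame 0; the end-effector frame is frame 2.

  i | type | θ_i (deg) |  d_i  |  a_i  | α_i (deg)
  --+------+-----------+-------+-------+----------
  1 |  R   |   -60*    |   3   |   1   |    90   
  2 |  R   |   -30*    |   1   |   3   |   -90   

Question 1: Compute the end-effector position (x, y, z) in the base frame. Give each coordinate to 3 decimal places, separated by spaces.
after link 1: o_1 = (0.5000, -0.8660, 3.0000)
after link 2: o_2 = (0.9330, -3.6160, 1.5000)

0.933 -3.616 1.500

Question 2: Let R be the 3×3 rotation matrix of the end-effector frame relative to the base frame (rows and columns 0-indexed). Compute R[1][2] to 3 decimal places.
End-effector z-axis (col 2 of R) = (0.2500,-0.4330,0.8660)
R[1][2] = -0.4330

-0.433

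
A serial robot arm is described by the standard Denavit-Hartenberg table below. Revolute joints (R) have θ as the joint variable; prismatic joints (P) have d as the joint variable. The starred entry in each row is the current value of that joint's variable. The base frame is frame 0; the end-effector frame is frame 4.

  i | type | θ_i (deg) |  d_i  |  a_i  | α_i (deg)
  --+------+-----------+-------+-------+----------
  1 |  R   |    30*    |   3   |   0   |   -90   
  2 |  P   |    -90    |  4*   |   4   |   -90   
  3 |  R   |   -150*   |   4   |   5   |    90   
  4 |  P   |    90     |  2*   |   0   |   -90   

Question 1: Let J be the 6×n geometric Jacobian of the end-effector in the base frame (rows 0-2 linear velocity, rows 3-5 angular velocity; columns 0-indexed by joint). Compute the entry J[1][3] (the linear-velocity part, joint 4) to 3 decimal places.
-0.750

prismatic axis z_3 = (0.4330,-0.7500,-0.5000)
J_v[:, 3] = z_3; J_ω[:, 3] = (0,0,0)
entry J[1][3] = -0.7500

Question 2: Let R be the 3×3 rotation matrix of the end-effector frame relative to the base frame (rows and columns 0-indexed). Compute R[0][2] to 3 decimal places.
End-effector z-axis (col 2 of R) = (0.2500,-0.4330,0.8660)
R[0][2] = 0.2500

0.250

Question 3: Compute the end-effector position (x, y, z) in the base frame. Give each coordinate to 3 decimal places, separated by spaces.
after link 1: o_1 = (0.0000, 0.0000, 3.0000)
after link 2: o_2 = (-2.0000, 3.4641, 7.0000)
after link 3: o_3 = (0.2141, 7.6292, 2.6699)
after link 4: o_4 = (1.0801, 6.1292, 1.6699)

1.080 6.129 1.670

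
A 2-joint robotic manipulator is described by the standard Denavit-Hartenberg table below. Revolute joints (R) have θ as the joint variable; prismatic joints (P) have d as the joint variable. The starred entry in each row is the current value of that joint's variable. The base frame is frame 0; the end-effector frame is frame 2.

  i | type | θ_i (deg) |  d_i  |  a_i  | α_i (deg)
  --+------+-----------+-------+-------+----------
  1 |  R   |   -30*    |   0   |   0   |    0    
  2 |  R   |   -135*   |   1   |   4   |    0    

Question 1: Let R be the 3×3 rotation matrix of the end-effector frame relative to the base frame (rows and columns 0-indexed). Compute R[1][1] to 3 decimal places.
-0.966

End-effector y-axis (col 1 of R) = (0.2588,-0.9659,0.0000)
R[1][1] = -0.9659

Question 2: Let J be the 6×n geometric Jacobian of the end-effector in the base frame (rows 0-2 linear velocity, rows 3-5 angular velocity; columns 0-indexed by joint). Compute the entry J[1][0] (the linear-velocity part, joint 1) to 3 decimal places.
-3.864

axis z_0 = ẑ; lever o_n−o_0 = (-3.8637,-1.0353,1.0000)
cross product → J_v[:, 0] = (1.0353,-3.8637,0.0000)
J_ω[:, 0] = z_0
entry J[1][0] = -3.8637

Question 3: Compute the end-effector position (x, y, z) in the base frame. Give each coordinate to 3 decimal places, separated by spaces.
-3.864 -1.035 1.000

after link 1: o_1 = (0.0000, 0.0000, 0.0000)
after link 2: o_2 = (-3.8637, -1.0353, 1.0000)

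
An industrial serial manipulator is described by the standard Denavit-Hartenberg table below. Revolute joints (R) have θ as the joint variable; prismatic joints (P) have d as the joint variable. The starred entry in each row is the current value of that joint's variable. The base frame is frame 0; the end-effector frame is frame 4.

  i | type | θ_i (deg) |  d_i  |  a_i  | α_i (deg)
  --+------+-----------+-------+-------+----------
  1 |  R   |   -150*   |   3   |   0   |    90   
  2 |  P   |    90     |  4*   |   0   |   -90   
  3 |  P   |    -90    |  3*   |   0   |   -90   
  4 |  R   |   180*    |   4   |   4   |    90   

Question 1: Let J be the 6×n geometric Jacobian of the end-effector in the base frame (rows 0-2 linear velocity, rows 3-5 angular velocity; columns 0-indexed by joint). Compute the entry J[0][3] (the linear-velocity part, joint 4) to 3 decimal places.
axis z_3 = (0.0000,-0.0000,1.0000); lever o_n−o_3 = (2.0000,-3.4641,4.0000)
cross product → J_v[:, 3] = (3.4641,2.0000,-0.0000)
J_ω[:, 3] = z_3
entry J[0][3] = 3.4641

3.464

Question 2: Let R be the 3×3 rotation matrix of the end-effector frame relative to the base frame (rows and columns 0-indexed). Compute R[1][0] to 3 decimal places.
-0.866

End-effector x-axis (col 0 of R) = (0.5000,-0.8660,-0.0000)
R[1][0] = -0.8660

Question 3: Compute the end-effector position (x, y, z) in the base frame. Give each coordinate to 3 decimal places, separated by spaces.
after link 1: o_1 = (0.0000, 0.0000, 3.0000)
after link 2: o_2 = (-2.0000, 3.4641, 3.0000)
after link 3: o_3 = (0.5981, 4.9641, 3.0000)
after link 4: o_4 = (2.5981, 1.5000, 7.0000)

2.598 1.500 7.000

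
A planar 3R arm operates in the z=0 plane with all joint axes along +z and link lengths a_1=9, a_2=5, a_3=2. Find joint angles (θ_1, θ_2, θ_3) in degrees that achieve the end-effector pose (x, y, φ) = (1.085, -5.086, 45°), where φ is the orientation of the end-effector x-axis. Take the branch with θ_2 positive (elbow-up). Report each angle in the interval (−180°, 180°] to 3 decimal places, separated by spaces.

wrist centre = target − a_3·(cos φ, sin φ) = (-0.3292, -6.5002)
cos θ_2 = (42.3612−9²−5²)/(2·9·5) = -0.7071; θ_2 = 134.9993° (elbow-up)
β = atan2(-6.5002,-0.3292) = -92.8994°; ψ = atan2(3.5356,5.4645) = 32.9032°
θ_1 = β − ψ = -125.8025°
θ_3 = φ − θ_1 − θ_2 = 35.8032° (wrapped to (-180°,180°])

-125.803 134.999 35.803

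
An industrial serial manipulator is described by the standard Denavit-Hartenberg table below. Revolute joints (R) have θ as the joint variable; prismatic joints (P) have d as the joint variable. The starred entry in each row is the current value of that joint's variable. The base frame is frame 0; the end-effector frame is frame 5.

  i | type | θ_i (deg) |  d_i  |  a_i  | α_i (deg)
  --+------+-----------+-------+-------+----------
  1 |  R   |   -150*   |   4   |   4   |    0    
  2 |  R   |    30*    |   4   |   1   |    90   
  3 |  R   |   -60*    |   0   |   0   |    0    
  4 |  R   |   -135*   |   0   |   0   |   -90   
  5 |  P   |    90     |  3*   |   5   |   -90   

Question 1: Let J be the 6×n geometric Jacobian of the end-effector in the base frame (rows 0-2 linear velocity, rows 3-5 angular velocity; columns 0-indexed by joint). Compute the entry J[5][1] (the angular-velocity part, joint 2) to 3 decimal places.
1.000

axis z_1 = (0.0000,0.0000,1.0000); lever o_n−o_1 = (4.2184,-2.6936,1.1022)
cross product → J_v[:, 1] = (2.6936,4.2184,-0.0000)
J_ω[:, 1] = z_1
entry J[5][1] = 1.0000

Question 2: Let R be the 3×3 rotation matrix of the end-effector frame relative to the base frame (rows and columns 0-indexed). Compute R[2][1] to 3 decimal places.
0.966

End-effector y-axis (col 1 of R) = (-0.1294,-0.2241,0.9659)
R[2][1] = 0.9659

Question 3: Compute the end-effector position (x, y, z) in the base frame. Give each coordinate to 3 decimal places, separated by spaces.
after link 1: o_1 = (-3.4641, -2.0000, 4.0000)
after link 2: o_2 = (-3.9641, -2.8660, 8.0000)
after link 3: o_3 = (-3.9641, -2.8660, 8.0000)
after link 4: o_4 = (-3.9641, -2.8660, 8.0000)
after link 5: o_5 = (0.7543, -4.6936, 5.1022)

0.754 -4.694 5.102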